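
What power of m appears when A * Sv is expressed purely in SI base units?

Sv = J/kg (equivalent dose = energy per mass),
    = m²·s⁻².
Combining: A·Sv = A · (m²·s⁻²) = m²·s⁻²·A.
The exponent of m is 2.

2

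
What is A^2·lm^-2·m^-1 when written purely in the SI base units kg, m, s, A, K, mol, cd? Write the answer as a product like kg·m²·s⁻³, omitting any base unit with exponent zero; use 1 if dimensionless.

m⁻¹·A²·cd⁻²

lm = cd·sr = cd (luminous flux; sr is dimensionless).
So lm⁻² = cd⁻².
Combining: A²·lm⁻²·m⁻¹ = A² · cd⁻² · m⁻¹ = m⁻¹·A²·cd⁻².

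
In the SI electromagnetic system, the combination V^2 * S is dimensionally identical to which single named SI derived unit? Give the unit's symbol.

V = W/A (potential = power per current),
    = kg·m²·s⁻³·A⁻¹.
So V² = kg²·m⁴·s⁻⁶·A⁻².
S = 1/Ω (conductance is reciprocal resistance),
    = kg⁻¹·m⁻²·s³·A².
Combining: V²·S = (kg²·m⁴·s⁻⁶·A⁻²) · (kg⁻¹·m⁻²·s³·A²) = kg·m²·s⁻³.
kg·m²·s⁻³ is the base-SI form of the watt.

W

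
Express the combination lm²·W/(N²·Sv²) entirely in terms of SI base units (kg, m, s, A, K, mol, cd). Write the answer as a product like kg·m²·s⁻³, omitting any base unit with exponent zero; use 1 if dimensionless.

lm = cd.
So lm² = cd².
N = kg·m·s⁻².
So N⁻² = kg⁻²·m⁻²·s⁴.
W = kg·m²·s⁻³.
Sv = m²·s⁻².
So Sv⁻² = m⁻⁴·s⁴.
Combining: lm²·N⁻²·W·Sv⁻² = cd² · (kg⁻²·m⁻²·s⁴) · (kg·m²·s⁻³) · (m⁻⁴·s⁴) = kg⁻¹·m⁻⁴·s⁵·cd².

kg⁻¹·m⁻⁴·s⁵·cd²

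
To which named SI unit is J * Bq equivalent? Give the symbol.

J = N·m (work = force × distance),
    = kg·m²·s⁻².
Bq = 1/s = s⁻¹ (activity is decays per second).
Combining: J·Bq = (kg·m²·s⁻²) · s⁻¹ = kg·m²·s⁻³.
kg·m²·s⁻³ is the base-SI form of the watt.

W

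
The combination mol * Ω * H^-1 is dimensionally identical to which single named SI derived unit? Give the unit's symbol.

kat

Ω = kg·m²·s⁻³·A⁻².
H = kg·m²·s⁻²·A⁻².
So H⁻¹ = kg⁻¹·m⁻²·s²·A².
Combining: mol·Ω·H⁻¹ = mol · (kg·m²·s⁻³·A⁻²) · (kg⁻¹·m⁻²·s²·A²) = s⁻¹·mol.
s⁻¹·mol is the base-SI form of the katal.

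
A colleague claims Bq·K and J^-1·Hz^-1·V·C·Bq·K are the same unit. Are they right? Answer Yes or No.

Left side:
  Bq = 1/s = s⁻¹ (activity is decays per second).
  Combining: Bq·K = s⁻¹ · K = s⁻¹·K.
Right side:
  J = N·m (work = force × distance),
      = kg·m²·s⁻².
  So J⁻¹ = kg⁻¹·m⁻²·s².
  Hz = 1/s = s⁻¹ (frequency is cycles per second).
  So Hz⁻¹ = s.
  V = W/A (potential = power per current),
      = kg·m²·s⁻³·A⁻¹.
  C = A·s = s·A (charge = current × time).
  Bq = 1/s = s⁻¹ (activity is decays per second).
  Combining: J⁻¹·Hz⁻¹·V·C·Bq·K = (kg⁻¹·m⁻²·s²) · s · (kg·m²·s⁻³·A⁻¹) · (s·A) · s⁻¹ · K = K.
Left is s⁻¹·K; right is K — different.

No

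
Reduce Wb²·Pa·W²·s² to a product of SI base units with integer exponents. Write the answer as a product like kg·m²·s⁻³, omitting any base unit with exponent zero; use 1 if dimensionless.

kg⁵·m⁷·s⁻¹⁰·A⁻²

Wb = kg·m²·s⁻²·A⁻¹.
So Wb² = kg²·m⁴·s⁻⁴·A⁻².
Pa = kg·m⁻¹·s⁻².
W = kg·m²·s⁻³.
So W² = kg²·m⁴·s⁻⁶.
Combining: Wb²·Pa·W²·s² = (kg²·m⁴·s⁻⁴·A⁻²) · (kg·m⁻¹·s⁻²) · (kg²·m⁴·s⁻⁶) · s² = kg⁵·m⁷·s⁻¹⁰·A⁻².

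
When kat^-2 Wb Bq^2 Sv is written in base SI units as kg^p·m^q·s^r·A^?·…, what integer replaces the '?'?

-1

kat = mol/s = s⁻¹·mol (catalytic activity).
So kat⁻² = s²·mol⁻².
Wb = V·s (flux: a volt is a weber per second),
    = kg·m²·s⁻²·A⁻¹.
Bq = 1/s = s⁻¹ (activity is decays per second).
So Bq² = s⁻².
Sv = J/kg (equivalent dose = energy per mass),
    = m²·s⁻².
Combining: kat⁻²·Wb·Bq²·Sv = (s²·mol⁻²) · (kg·m²·s⁻²·A⁻¹) · s⁻² · (m²·s⁻²) = kg·m⁴·s⁻⁴·A⁻¹·mol⁻².
The exponent of A is -1.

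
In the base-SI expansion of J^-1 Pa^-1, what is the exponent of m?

-1

J = N·m (work = force × distance),
    = kg·m²·s⁻².
So J⁻¹ = kg⁻¹·m⁻²·s².
Pa = N/m² (pressure = force per area),
    = kg·m⁻¹·s⁻².
So Pa⁻¹ = kg⁻¹·m·s².
Combining: J⁻¹·Pa⁻¹ = (kg⁻¹·m⁻²·s²) · (kg⁻¹·m·s²) = kg⁻²·m⁻¹·s⁴.
The exponent of m is -1.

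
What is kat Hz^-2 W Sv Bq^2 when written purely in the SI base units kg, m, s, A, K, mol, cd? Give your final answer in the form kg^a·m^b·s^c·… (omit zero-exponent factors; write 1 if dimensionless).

kat = mol/s = s⁻¹·mol (catalytic activity).
Hz = 1/s = s⁻¹ (frequency is cycles per second).
So Hz⁻² = s².
W = J/s (power = energy per time),
    = kg·m²·s⁻³.
Sv = J/kg (equivalent dose = energy per mass),
    = m²·s⁻².
Bq = 1/s = s⁻¹ (activity is decays per second).
So Bq² = s⁻².
Combining: kat·Hz⁻²·W·Sv·Bq² = (s⁻¹·mol) · s² · (kg·m²·s⁻³) · (m²·s⁻²) · s⁻² = kg·m⁴·s⁻⁶·mol.

kg·m⁴·s⁻⁶·mol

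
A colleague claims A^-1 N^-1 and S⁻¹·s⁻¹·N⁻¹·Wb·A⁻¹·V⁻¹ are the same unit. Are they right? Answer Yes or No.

No

Left side:
  N = kg·m·s⁻².
  So N⁻¹ = kg⁻¹·m⁻¹·s².
  Combining: A⁻¹·N⁻¹ = A⁻¹ · (kg⁻¹·m⁻¹·s²) = kg⁻¹·m⁻¹·s²·A⁻¹.
Right side:
  S = 1/Ω (conductance is reciprocal resistance),
      = kg⁻¹·m⁻²·s³·A².
  So S⁻¹ = kg·m²·s⁻³·A⁻².
  N = kg·m/s² = kg·m·s⁻² (force = mass × acceleration).
  So N⁻¹ = kg⁻¹·m⁻¹·s².
  Wb = V·s (flux: a volt is a weber per second),
      = kg·m²·s⁻²·A⁻¹.
  V = W/A (potential = power per current),
      = kg·m²·s⁻³·A⁻¹.
  So V⁻¹ = kg⁻¹·m⁻²·s³·A.
  Combining: S⁻¹·s⁻¹·N⁻¹·Wb·A⁻¹·V⁻¹ = (kg·m²·s⁻³·A⁻²) · s⁻¹ · (kg⁻¹·m⁻¹·s²) · (kg·m²·s⁻²·A⁻¹) · A⁻¹ · (kg⁻¹·m⁻²·s³·A) = m·s⁻¹·A⁻³.
Left is kg⁻¹·m⁻¹·s²·A⁻¹; right is m·s⁻¹·A⁻³ — different.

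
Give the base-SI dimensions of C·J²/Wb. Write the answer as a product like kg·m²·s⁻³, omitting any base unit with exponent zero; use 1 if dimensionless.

kg·m²·s⁻¹·A²

Wb = V·s (flux: a volt is a weber per second),
    = kg·m²·s⁻²·A⁻¹.
So Wb⁻¹ = kg⁻¹·m⁻²·s²·A.
C = A·s = s·A (charge = current × time).
J = N·m (work = force × distance),
    = kg·m²·s⁻².
So J² = kg²·m⁴·s⁻⁴.
Combining: Wb⁻¹·C·J² = (kg⁻¹·m⁻²·s²·A) · (s·A) · (kg²·m⁴·s⁻⁴) = kg·m²·s⁻¹·A².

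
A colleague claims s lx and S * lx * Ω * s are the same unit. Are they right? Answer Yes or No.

Yes

Left side:
  lx = m⁻²·cd.
  Combining: s·lx = s · (m⁻²·cd) = m⁻²·s·cd.
Right side:
  S = 1/Ω (conductance is reciprocal resistance),
      = kg⁻¹·m⁻²·s³·A².
  lx = lm/m² (illuminance = luminous flux per area),
      = m⁻²·cd.
  Ω = V/A (resistance = voltage per current),
      = kg·m²·s⁻³·A⁻².
  Combining: S·lx·Ω·s = (kg⁻¹·m⁻²·s³·A²) · (m⁻²·cd) · (kg·m²·s⁻³·A⁻²) · s = m⁻²·s·cd.
Both reduce to m⁻²·s·cd.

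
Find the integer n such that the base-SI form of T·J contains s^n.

-4

T = kg·s⁻²·A⁻¹.
J = kg·m²·s⁻².
Combining: T·J = (kg·s⁻²·A⁻¹) · (kg·m²·s⁻²) = kg²·m²·s⁻⁴·A⁻¹.
The exponent of s is -4.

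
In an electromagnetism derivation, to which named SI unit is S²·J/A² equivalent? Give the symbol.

F

S = 1/Ω (conductance is reciprocal resistance),
    = kg⁻¹·m⁻²·s³·A².
So S² = kg⁻²·m⁻⁴·s⁶·A⁴.
J = N·m (work = force × distance),
    = kg·m²·s⁻².
Combining: S²·A⁻²·J = (kg⁻²·m⁻⁴·s⁶·A⁴) · A⁻² · (kg·m²·s⁻²) = kg⁻¹·m⁻²·s⁴·A².
kg⁻¹·m⁻²·s⁴·A² is the base-SI form of the farad.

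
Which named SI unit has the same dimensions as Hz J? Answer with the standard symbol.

Hz = 1/s = s⁻¹ (frequency is cycles per second).
J = N·m (work = force × distance),
    = kg·m²·s⁻².
Combining: Hz·J = s⁻¹ · (kg·m²·s⁻²) = kg·m²·s⁻³.
kg·m²·s⁻³ is the base-SI form of the watt.

W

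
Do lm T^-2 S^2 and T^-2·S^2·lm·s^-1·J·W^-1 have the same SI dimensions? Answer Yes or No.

Yes

Left side:
  lm = cd.
  T = kg·s⁻²·A⁻¹.
  So T⁻² = kg⁻²·s⁴·A².
  S = kg⁻¹·m⁻²·s³·A².
  So S² = kg⁻²·m⁻⁴·s⁶·A⁴.
  Combining: lm·T⁻²·S² = cd · (kg⁻²·s⁴·A²) · (kg⁻²·m⁻⁴·s⁶·A⁴) = kg⁻⁴·m⁻⁴·s¹⁰·A⁶·cd.
Right side:
  T = Wb/m² (flux density = flux per area),
      = kg·s⁻²·A⁻¹.
  So T⁻² = kg⁻²·s⁴·A².
  S = 1/Ω (conductance is reciprocal resistance),
      = kg⁻¹·m⁻²·s³·A².
  So S² = kg⁻²·m⁻⁴·s⁶·A⁴.
  lm = cd·sr = cd (luminous flux; sr is dimensionless).
  J = N·m (work = force × distance),
      = kg·m²·s⁻².
  W = J/s (power = energy per time),
      = kg·m²·s⁻³.
  So W⁻¹ = kg⁻¹·m⁻²·s³.
  Combining: T⁻²·S²·lm·s⁻¹·J·W⁻¹ = (kg⁻²·s⁴·A²) · (kg⁻²·m⁻⁴·s⁶·A⁴) · cd · s⁻¹ · (kg·m²·s⁻²) · (kg⁻¹·m⁻²·s³) = kg⁻⁴·m⁻⁴·s¹⁰·A⁶·cd.
Both reduce to kg⁻⁴·m⁻⁴·s¹⁰·A⁶·cd.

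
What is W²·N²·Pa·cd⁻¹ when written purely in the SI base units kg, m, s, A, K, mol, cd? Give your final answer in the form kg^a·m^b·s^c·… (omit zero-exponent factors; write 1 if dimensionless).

W = kg·m²·s⁻³.
So W² = kg²·m⁴·s⁻⁶.
N = kg·m·s⁻².
So N² = kg²·m²·s⁻⁴.
Pa = kg·m⁻¹·s⁻².
Combining: W²·N²·Pa·cd⁻¹ = (kg²·m⁴·s⁻⁶) · (kg²·m²·s⁻⁴) · (kg·m⁻¹·s⁻²) · cd⁻¹ = kg⁵·m⁵·s⁻¹²·cd⁻¹.

kg⁵·m⁵·s⁻¹²·cd⁻¹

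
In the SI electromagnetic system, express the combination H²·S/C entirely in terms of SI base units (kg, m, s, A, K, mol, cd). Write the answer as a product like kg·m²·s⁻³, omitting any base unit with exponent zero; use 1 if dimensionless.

C = s·A.
So C⁻¹ = s⁻¹·A⁻¹.
H = kg·m²·s⁻²·A⁻².
So H² = kg²·m⁴·s⁻⁴·A⁻⁴.
S = kg⁻¹·m⁻²·s³·A².
Combining: C⁻¹·H²·S = (s⁻¹·A⁻¹) · (kg²·m⁴·s⁻⁴·A⁻⁴) · (kg⁻¹·m⁻²·s³·A²) = kg·m²·s⁻²·A⁻³.

kg·m²·s⁻²·A⁻³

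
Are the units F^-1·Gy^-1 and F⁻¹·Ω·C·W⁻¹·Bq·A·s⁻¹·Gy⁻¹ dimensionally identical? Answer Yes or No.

Left side:
  F = kg⁻¹·m⁻²·s⁴·A².
  So F⁻¹ = kg·m²·s⁻⁴·A⁻².
  Gy = m²·s⁻².
  So Gy⁻¹ = m⁻²·s².
  Combining: F⁻¹·Gy⁻¹ = (kg·m²·s⁻⁴·A⁻²) · (m⁻²·s²) = kg·s⁻²·A⁻².
Right side:
  F = kg⁻¹·m⁻²·s⁴·A².
  So F⁻¹ = kg·m²·s⁻⁴·A⁻².
  Ω = kg·m²·s⁻³·A⁻².
  C = s·A.
  W = kg·m²·s⁻³.
  So W⁻¹ = kg⁻¹·m⁻²·s³.
  Bq = s⁻¹.
  Gy = m²·s⁻².
  So Gy⁻¹ = m⁻²·s².
  Combining: F⁻¹·Ω·C·W⁻¹·Bq·A·s⁻¹·Gy⁻¹ = (kg·m²·s⁻⁴·A⁻²) · (kg·m²·s⁻³·A⁻²) · (s·A) · (kg⁻¹·m⁻²·s³) · s⁻¹ · A · s⁻¹ · (m⁻²·s²) = kg·s⁻³·A⁻².
Left is kg·s⁻²·A⁻²; right is kg·s⁻³·A⁻² — different.

No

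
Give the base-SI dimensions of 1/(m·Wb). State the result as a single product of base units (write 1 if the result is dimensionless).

kg⁻¹·m⁻³·s²·A

Wb = kg·m²·s⁻²·A⁻¹.
So Wb⁻¹ = kg⁻¹·m⁻²·s²·A.
Combining: m⁻¹·Wb⁻¹ = m⁻¹ · (kg⁻¹·m⁻²·s²·A) = kg⁻¹·m⁻³·s²·A.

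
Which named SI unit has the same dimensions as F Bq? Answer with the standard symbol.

S

F = kg⁻¹·m⁻²·s⁴·A².
Bq = s⁻¹.
Combining: F·Bq = (kg⁻¹·m⁻²·s⁴·A²) · s⁻¹ = kg⁻¹·m⁻²·s³·A².
kg⁻¹·m⁻²·s³·A² is the base-SI form of the siemens.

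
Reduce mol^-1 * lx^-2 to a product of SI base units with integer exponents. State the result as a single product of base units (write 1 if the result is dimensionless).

lx = m⁻²·cd.
So lx⁻² = m⁴·cd⁻².
Combining: mol⁻¹·lx⁻² = mol⁻¹ · (m⁴·cd⁻²) = m⁴·mol⁻¹·cd⁻².

m⁴·mol⁻¹·cd⁻²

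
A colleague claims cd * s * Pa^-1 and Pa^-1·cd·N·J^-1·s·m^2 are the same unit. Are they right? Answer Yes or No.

No

Left side:
  Pa = N/m² (pressure = force per area),
      = kg·m⁻¹·s⁻².
  So Pa⁻¹ = kg⁻¹·m·s².
  Combining: cd·s·Pa⁻¹ = cd · s · (kg⁻¹·m·s²) = kg⁻¹·m·s³·cd.
Right side:
  Pa = kg·m⁻¹·s⁻².
  So Pa⁻¹ = kg⁻¹·m·s².
  N = kg·m·s⁻².
  J = kg·m²·s⁻².
  So J⁻¹ = kg⁻¹·m⁻²·s².
  Combining: Pa⁻¹·cd·N·J⁻¹·s·m² = (kg⁻¹·m·s²) · cd · (kg·m·s⁻²) · (kg⁻¹·m⁻²·s²) · s · m² = kg⁻¹·m²·s³·cd.
Left is kg⁻¹·m·s³·cd; right is kg⁻¹·m²·s³·cd — different.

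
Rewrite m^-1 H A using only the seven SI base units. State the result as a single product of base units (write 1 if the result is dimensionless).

kg·m·s⁻²·A⁻¹

H = Wb/A (inductance = flux per current),
    = kg·m²·s⁻²·A⁻².
Combining: m⁻¹·H·A = m⁻¹ · (kg·m²·s⁻²·A⁻²) · A = kg·m·s⁻²·A⁻¹.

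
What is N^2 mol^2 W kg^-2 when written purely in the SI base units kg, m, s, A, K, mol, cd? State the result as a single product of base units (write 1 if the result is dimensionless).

N = kg·m/s² = kg·m·s⁻² (force = mass × acceleration).
So N² = kg²·m²·s⁻⁴.
W = J/s (power = energy per time),
    = kg·m²·s⁻³.
Combining: N²·mol²·W·kg⁻² = (kg²·m²·s⁻⁴) · mol² · (kg·m²·s⁻³) · kg⁻² = kg·m⁴·s⁻⁷·mol².

kg·m⁴·s⁻⁷·mol²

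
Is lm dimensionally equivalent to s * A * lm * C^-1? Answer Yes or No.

Yes

Left side:
  lm = cd·sr = cd (luminous flux; sr is dimensionless).
Right side:
  lm = cd.
  C = s·A.
  So C⁻¹ = s⁻¹·A⁻¹.
  Combining: s·A·lm·C⁻¹ = s · A · cd · (s⁻¹·A⁻¹) = cd.
Both reduce to cd.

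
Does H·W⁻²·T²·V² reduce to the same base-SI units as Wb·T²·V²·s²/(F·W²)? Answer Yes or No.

Left side:
  H = Wb/A (inductance = flux per current),
      = kg·m²·s⁻²·A⁻².
  W = J/s (power = energy per time),
      = kg·m²·s⁻³.
  So W⁻² = kg⁻²·m⁻⁴·s⁶.
  T = Wb/m² (flux density = flux per area),
      = kg·s⁻²·A⁻¹.
  So T² = kg²·s⁻⁴·A⁻².
  V = W/A (potential = power per current),
      = kg·m²·s⁻³·A⁻¹.
  So V² = kg²·m⁴·s⁻⁶·A⁻².
  Combining: H·W⁻²·T²·V² = (kg·m²·s⁻²·A⁻²) · (kg⁻²·m⁻⁴·s⁶) · (kg²·s⁻⁴·A⁻²) · (kg²·m⁴·s⁻⁶·A⁻²) = kg³·m²·s⁻⁶·A⁻⁶.
Right side:
  F = C/V (capacitance = charge per voltage),
      = A·s/(kg·m²·s⁻³·A⁻¹) (substituting C and V),
      = kg⁻¹·m⁻²·s⁴·A².
  So F⁻¹ = kg·m²·s⁻⁴·A⁻².
  Wb = V·s (flux: a volt is a weber per second),
      = kg·m²·s⁻²·A⁻¹.
  T = Wb/m² (flux density = flux per area),
      = kg·s⁻²·A⁻¹.
  So T² = kg²·s⁻⁴·A⁻².
  V = W/A (potential = power per current),
      = kg·m²·s⁻³·A⁻¹.
  So V² = kg²·m⁴·s⁻⁶·A⁻².
  W = J/s (power = energy per time),
      = kg·m²·s⁻³.
  So W⁻² = kg⁻²·m⁻⁴·s⁶.
  Combining: F⁻¹·Wb·T²·V²·s²·W⁻² = (kg·m²·s⁻⁴·A⁻²) · (kg·m²·s⁻²·A⁻¹) · (kg²·s⁻⁴·A⁻²) · (kg²·m⁴·s⁻⁶·A⁻²) · s² · (kg⁻²·m⁻⁴·s⁶) = kg⁴·m⁴·s⁻⁸·A⁻⁷.
Left is kg³·m²·s⁻⁶·A⁻⁶; right is kg⁴·m⁴·s⁻⁸·A⁻⁷ — different.

No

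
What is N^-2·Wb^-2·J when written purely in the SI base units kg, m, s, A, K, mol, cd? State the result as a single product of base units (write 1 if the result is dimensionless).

kg⁻³·m⁻⁴·s⁶·A²

N = kg·m·s⁻².
So N⁻² = kg⁻²·m⁻²·s⁴.
Wb = kg·m²·s⁻²·A⁻¹.
So Wb⁻² = kg⁻²·m⁻⁴·s⁴·A².
J = kg·m²·s⁻².
Combining: N⁻²·Wb⁻²·J = (kg⁻²·m⁻²·s⁴) · (kg⁻²·m⁻⁴·s⁴·A²) · (kg·m²·s⁻²) = kg⁻³·m⁻⁴·s⁶·A².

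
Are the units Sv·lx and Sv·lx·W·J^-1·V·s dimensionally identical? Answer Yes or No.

No

Left side:
  Sv = J/kg (equivalent dose = energy per mass),
      = m²·s⁻².
  lx = lm/m² (illuminance = luminous flux per area),
      = m⁻²·cd.
  Combining: Sv·lx = (m²·s⁻²) · (m⁻²·cd) = s⁻²·cd.
Right side:
  Sv = J/kg (equivalent dose = energy per mass),
      = m²·s⁻².
  lx = lm/m² (illuminance = luminous flux per area),
      = m⁻²·cd.
  W = J/s (power = energy per time),
      = kg·m²·s⁻³.
  J = N·m (work = force × distance),
      = kg·m²·s⁻².
  So J⁻¹ = kg⁻¹·m⁻²·s².
  V = W/A (potential = power per current),
      = kg·m²·s⁻³·A⁻¹.
  Combining: Sv·lx·W·J⁻¹·V·s = (m²·s⁻²) · (m⁻²·cd) · (kg·m²·s⁻³) · (kg⁻¹·m⁻²·s²) · (kg·m²·s⁻³·A⁻¹) · s = kg·m²·s⁻⁵·A⁻¹·cd.
Left is s⁻²·cd; right is kg·m²·s⁻⁵·A⁻¹·cd — different.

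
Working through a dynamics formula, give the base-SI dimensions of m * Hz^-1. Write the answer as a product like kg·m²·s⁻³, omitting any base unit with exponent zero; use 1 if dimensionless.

Hz = 1/s = s⁻¹ (frequency is cycles per second).
So Hz⁻¹ = s.
Combining: m·Hz⁻¹ = m · s = m·s.

m·s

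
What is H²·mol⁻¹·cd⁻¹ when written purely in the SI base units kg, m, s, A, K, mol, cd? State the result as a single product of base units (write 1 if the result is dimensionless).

H = kg·m²·s⁻²·A⁻².
So H² = kg²·m⁴·s⁻⁴·A⁻⁴.
Combining: H²·mol⁻¹·cd⁻¹ = (kg²·m⁴·s⁻⁴·A⁻⁴) · mol⁻¹ · cd⁻¹ = kg²·m⁴·s⁻⁴·A⁻⁴·mol⁻¹·cd⁻¹.

kg²·m⁴·s⁻⁴·A⁻⁴·mol⁻¹·cd⁻¹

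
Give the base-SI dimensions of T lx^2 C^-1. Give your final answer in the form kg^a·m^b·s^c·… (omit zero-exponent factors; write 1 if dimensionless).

kg·m⁻⁴·s⁻³·A⁻²·cd²

T = Wb/m² (flux density = flux per area),
    = kg·s⁻²·A⁻¹.
lx = lm/m² (illuminance = luminous flux per area),
    = m⁻²·cd.
So lx² = m⁻⁴·cd².
C = A·s = s·A (charge = current × time).
So C⁻¹ = s⁻¹·A⁻¹.
Combining: T·lx²·C⁻¹ = (kg·s⁻²·A⁻¹) · (m⁻⁴·cd²) · (s⁻¹·A⁻¹) = kg·m⁻⁴·s⁻³·A⁻²·cd².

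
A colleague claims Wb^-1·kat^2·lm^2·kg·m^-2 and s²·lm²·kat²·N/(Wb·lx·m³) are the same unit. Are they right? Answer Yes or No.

No

Left side:
  Wb = kg·m²·s⁻²·A⁻¹.
  So Wb⁻¹ = kg⁻¹·m⁻²·s²·A.
  kat = s⁻¹·mol.
  So kat² = s⁻²·mol².
  lm = cd.
  So lm² = cd².
  Combining: Wb⁻¹·kat²·lm²·kg·m⁻² = (kg⁻¹·m⁻²·s²·A) · (s⁻²·mol²) · cd² · kg · m⁻² = m⁻⁴·A·mol²·cd².
Right side:
  Wb = V·s (flux: a volt is a weber per second),
      = kg·m²·s⁻²·A⁻¹.
  So Wb⁻¹ = kg⁻¹·m⁻²·s²·A.
  lx = lm/m² (illuminance = luminous flux per area),
      = m⁻²·cd.
  So lx⁻¹ = m²·cd⁻¹.
  lm = cd·sr = cd (luminous flux; sr is dimensionless).
  So lm² = cd².
  kat = mol/s = s⁻¹·mol (catalytic activity).
  So kat² = s⁻²·mol².
  N = kg·m/s² = kg·m·s⁻² (force = mass × acceleration).
  Combining: s²·Wb⁻¹·lx⁻¹·lm²·m⁻³·kat²·N = s² · (kg⁻¹·m⁻²·s²·A) · (m²·cd⁻¹) · cd² · m⁻³ · (s⁻²·mol²) · (kg·m·s⁻²) = m⁻²·A·mol²·cd.
Left is m⁻⁴·A·mol²·cd²; right is m⁻²·A·mol²·cd — different.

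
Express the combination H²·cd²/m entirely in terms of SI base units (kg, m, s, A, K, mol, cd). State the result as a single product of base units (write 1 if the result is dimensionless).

kg²·m³·s⁻⁴·A⁻⁴·cd²

H = kg·m²·s⁻²·A⁻².
So H² = kg²·m⁴·s⁻⁴·A⁻⁴.
Combining: H²·cd²·m⁻¹ = (kg²·m⁴·s⁻⁴·A⁻⁴) · cd² · m⁻¹ = kg²·m³·s⁻⁴·A⁻⁴·cd².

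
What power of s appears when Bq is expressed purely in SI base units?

Bq = 1/s = s⁻¹ (activity is decays per second).
The exponent of s is -1.

-1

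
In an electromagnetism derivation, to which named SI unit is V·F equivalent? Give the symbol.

C

V = W/A (potential = power per current),
    = kg·m²·s⁻³·A⁻¹.
F = C/V (capacitance = charge per voltage),
    = A·s/(kg·m²·s⁻³·A⁻¹) (substituting C and V),
    = kg⁻¹·m⁻²·s⁴·A².
Combining: V·F = (kg·m²·s⁻³·A⁻¹) · (kg⁻¹·m⁻²·s⁴·A²) = s·A.
s·A is the base-SI form of the coulomb.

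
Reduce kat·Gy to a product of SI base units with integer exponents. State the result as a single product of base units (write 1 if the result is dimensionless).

kat = mol/s = s⁻¹·mol (catalytic activity).
Gy = J/kg (absorbed dose = energy per mass),
    = m²·s⁻².
Combining: kat·Gy = (s⁻¹·mol) · (m²·s⁻²) = m²·s⁻³·mol.

m²·s⁻³·mol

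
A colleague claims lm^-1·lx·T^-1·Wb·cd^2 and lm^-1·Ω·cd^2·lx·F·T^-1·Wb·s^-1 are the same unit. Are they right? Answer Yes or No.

Yes

Left side:
  lm = cd·sr = cd (luminous flux; sr is dimensionless).
  So lm⁻¹ = cd⁻¹.
  lx = lm/m² (illuminance = luminous flux per area),
      = m⁻²·cd.
  T = Wb/m² (flux density = flux per area),
      = kg·s⁻²·A⁻¹.
  So T⁻¹ = kg⁻¹·s²·A.
  Wb = V·s (flux: a volt is a weber per second),
      = kg·m²·s⁻²·A⁻¹.
  Combining: lm⁻¹·lx·T⁻¹·Wb·cd² = cd⁻¹ · (m⁻²·cd) · (kg⁻¹·s²·A) · (kg·m²·s⁻²·A⁻¹) · cd² = cd².
Right side:
  lm = cd·sr = cd (luminous flux; sr is dimensionless).
  So lm⁻¹ = cd⁻¹.
  Ω = V/A (resistance = voltage per current),
      = kg·m²·s⁻³·A⁻².
  lx = lm/m² (illuminance = luminous flux per area),
      = m⁻²·cd.
  F = C/V (capacitance = charge per voltage),
      = A·s/(kg·m²·s⁻³·A⁻¹) (substituting C and V),
      = kg⁻¹·m⁻²·s⁴·A².
  T = Wb/m² (flux density = flux per area),
      = kg·s⁻²·A⁻¹.
  So T⁻¹ = kg⁻¹·s²·A.
  Wb = V·s (flux: a volt is a weber per second),
      = kg·m²·s⁻²·A⁻¹.
  Combining: lm⁻¹·Ω·cd²·lx·F·T⁻¹·Wb·s⁻¹ = cd⁻¹ · (kg·m²·s⁻³·A⁻²) · cd² · (m⁻²·cd) · (kg⁻¹·m⁻²·s⁴·A²) · (kg⁻¹·s²·A) · (kg·m²·s⁻²·A⁻¹) · s⁻¹ = cd².
Both reduce to cd².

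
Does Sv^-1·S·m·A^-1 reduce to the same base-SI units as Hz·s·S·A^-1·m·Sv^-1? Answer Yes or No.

Left side:
  Sv = m²·s⁻².
  So Sv⁻¹ = m⁻²·s².
  S = kg⁻¹·m⁻²·s³·A².
  Combining: Sv⁻¹·S·m·A⁻¹ = (m⁻²·s²) · (kg⁻¹·m⁻²·s³·A²) · m · A⁻¹ = kg⁻¹·m⁻³·s⁵·A.
Right side:
  Hz = 1/s = s⁻¹ (frequency is cycles per second).
  S = 1/Ω (conductance is reciprocal resistance),
      = kg⁻¹·m⁻²·s³·A².
  Sv = J/kg (equivalent dose = energy per mass),
      = m²·s⁻².
  So Sv⁻¹ = m⁻²·s².
  Combining: Hz·s·S·A⁻¹·m·Sv⁻¹ = s⁻¹ · s · (kg⁻¹·m⁻²·s³·A²) · A⁻¹ · m · (m⁻²·s²) = kg⁻¹·m⁻³·s⁵·A.
Both reduce to kg⁻¹·m⁻³·s⁵·A.

Yes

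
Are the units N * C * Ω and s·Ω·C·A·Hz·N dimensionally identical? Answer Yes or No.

Left side:
  N = kg·m/s² = kg·m·s⁻² (force = mass × acceleration).
  C = A·s = s·A (charge = current × time).
  Ω = V/A (resistance = voltage per current),
      = kg·m²·s⁻³·A⁻².
  Combining: N·C·Ω = (kg·m·s⁻²) · (s·A) · (kg·m²·s⁻³·A⁻²) = kg²·m³·s⁻⁴·A⁻¹.
Right side:
  Ω = V/A (resistance = voltage per current),
      = kg·m²·s⁻³·A⁻².
  C = A·s = s·A (charge = current × time).
  Hz = 1/s = s⁻¹ (frequency is cycles per second).
  N = kg·m/s² = kg·m·s⁻² (force = mass × acceleration).
  Combining: s·Ω·C·A·Hz·N = s · (kg·m²·s⁻³·A⁻²) · (s·A) · A · s⁻¹ · (kg·m·s⁻²) = kg²·m³·s⁻⁴.
Left is kg²·m³·s⁻⁴·A⁻¹; right is kg²·m³·s⁻⁴ — different.

No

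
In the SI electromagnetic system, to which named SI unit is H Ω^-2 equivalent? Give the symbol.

H = kg·m²·s⁻²·A⁻².
Ω = kg·m²·s⁻³·A⁻².
So Ω⁻² = kg⁻²·m⁻⁴·s⁶·A⁴.
Combining: H·Ω⁻² = (kg·m²·s⁻²·A⁻²) · (kg⁻²·m⁻⁴·s⁶·A⁴) = kg⁻¹·m⁻²·s⁴·A².
kg⁻¹·m⁻²·s⁴·A² is the base-SI form of the farad.

F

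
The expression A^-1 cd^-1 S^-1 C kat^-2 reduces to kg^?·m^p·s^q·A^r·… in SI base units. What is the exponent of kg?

S = kg⁻¹·m⁻²·s³·A².
So S⁻¹ = kg·m²·s⁻³·A⁻².
C = s·A.
kat = s⁻¹·mol.
So kat⁻² = s²·mol⁻².
Combining: A⁻¹·cd⁻¹·S⁻¹·C·kat⁻² = A⁻¹ · cd⁻¹ · (kg·m²·s⁻³·A⁻²) · (s·A) · (s²·mol⁻²) = kg·m²·A⁻²·mol⁻²·cd⁻¹.
The exponent of kg is 1.

1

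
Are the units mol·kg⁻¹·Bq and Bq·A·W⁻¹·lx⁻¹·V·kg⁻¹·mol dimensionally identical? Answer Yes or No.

Left side:
  Bq = 1/s = s⁻¹ (activity is decays per second).
  Combining: mol·kg⁻¹·Bq = mol · kg⁻¹ · s⁻¹ = kg⁻¹·s⁻¹·mol.
Right side:
  Bq = 1/s = s⁻¹ (activity is decays per second).
  W = J/s (power = energy per time),
      = kg·m²·s⁻³.
  So W⁻¹ = kg⁻¹·m⁻²·s³.
  lx = lm/m² (illuminance = luminous flux per area),
      = m⁻²·cd.
  So lx⁻¹ = m²·cd⁻¹.
  V = W/A (potential = power per current),
      = kg·m²·s⁻³·A⁻¹.
  Combining: Bq·A·W⁻¹·lx⁻¹·V·kg⁻¹·mol = s⁻¹ · A · (kg⁻¹·m⁻²·s³) · (m²·cd⁻¹) · (kg·m²·s⁻³·A⁻¹) · kg⁻¹ · mol = kg⁻¹·m²·s⁻¹·mol·cd⁻¹.
Left is kg⁻¹·s⁻¹·mol; right is kg⁻¹·m²·s⁻¹·mol·cd⁻¹ — different.

No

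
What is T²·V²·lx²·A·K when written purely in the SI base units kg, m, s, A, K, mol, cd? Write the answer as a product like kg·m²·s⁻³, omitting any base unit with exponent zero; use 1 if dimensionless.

kg⁴·s⁻¹⁰·A⁻³·K·cd²

T = Wb/m² (flux density = flux per area),
    = kg·s⁻²·A⁻¹.
So T² = kg²·s⁻⁴·A⁻².
V = W/A (potential = power per current),
    = kg·m²·s⁻³·A⁻¹.
So V² = kg²·m⁴·s⁻⁶·A⁻².
lx = lm/m² (illuminance = luminous flux per area),
    = m⁻²·cd.
So lx² = m⁻⁴·cd².
Combining: T²·V²·lx²·A·K = (kg²·s⁻⁴·A⁻²) · (kg²·m⁴·s⁻⁶·A⁻²) · (m⁻⁴·cd²) · A · K = kg⁴·s⁻¹⁰·A⁻³·K·cd².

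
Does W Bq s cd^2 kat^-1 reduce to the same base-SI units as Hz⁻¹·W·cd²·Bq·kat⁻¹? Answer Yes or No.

Yes

Left side:
  W = J/s (power = energy per time),
      = kg·m²·s⁻³.
  Bq = 1/s = s⁻¹ (activity is decays per second).
  kat = mol/s = s⁻¹·mol (catalytic activity).
  So kat⁻¹ = s·mol⁻¹.
  Combining: W·Bq·s·cd²·kat⁻¹ = (kg·m²·s⁻³) · s⁻¹ · s · cd² · (s·mol⁻¹) = kg·m²·s⁻²·mol⁻¹·cd².
Right side:
  Hz = s⁻¹.
  So Hz⁻¹ = s.
  W = kg·m²·s⁻³.
  Bq = s⁻¹.
  kat = s⁻¹·mol.
  So kat⁻¹ = s·mol⁻¹.
  Combining: Hz⁻¹·W·cd²·Bq·kat⁻¹ = s · (kg·m²·s⁻³) · cd² · s⁻¹ · (s·mol⁻¹) = kg·m²·s⁻²·mol⁻¹·cd².
Both reduce to kg·m²·s⁻²·mol⁻¹·cd².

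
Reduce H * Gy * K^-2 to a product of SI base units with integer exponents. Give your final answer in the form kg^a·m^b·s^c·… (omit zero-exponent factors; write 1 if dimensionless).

H = Wb/A (inductance = flux per current),
    = kg·m²·s⁻²·A⁻².
Gy = J/kg (absorbed dose = energy per mass),
    = m²·s⁻².
Combining: H·Gy·K⁻² = (kg·m²·s⁻²·A⁻²) · (m²·s⁻²) · K⁻² = kg·m⁴·s⁻⁴·A⁻²·K⁻².

kg·m⁴·s⁻⁴·A⁻²·K⁻²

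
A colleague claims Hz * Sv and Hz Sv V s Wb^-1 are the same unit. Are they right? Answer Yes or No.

Yes

Left side:
  Hz = s⁻¹.
  Sv = m²·s⁻².
  Combining: Hz·Sv = s⁻¹ · (m²·s⁻²) = m²·s⁻³.
Right side:
  Hz = s⁻¹.
  Sv = m²·s⁻².
  V = kg·m²·s⁻³·A⁻¹.
  Wb = kg·m²·s⁻²·A⁻¹.
  So Wb⁻¹ = kg⁻¹·m⁻²·s²·A.
  Combining: Hz·Sv·V·s·Wb⁻¹ = s⁻¹ · (m²·s⁻²) · (kg·m²·s⁻³·A⁻¹) · s · (kg⁻¹·m⁻²·s²·A) = m²·s⁻³.
Both reduce to m²·s⁻³.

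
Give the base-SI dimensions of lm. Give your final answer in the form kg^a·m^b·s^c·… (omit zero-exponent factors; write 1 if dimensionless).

lm = cd·sr = cd (luminous flux; sr is dimensionless).

cd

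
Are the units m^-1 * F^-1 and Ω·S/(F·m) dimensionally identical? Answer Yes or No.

Yes

Left side:
  F = C/V (capacitance = charge per voltage),
      = A·s/(kg·m²·s⁻³·A⁻¹) (substituting C and V),
      = kg⁻¹·m⁻²·s⁴·A².
  So F⁻¹ = kg·m²·s⁻⁴·A⁻².
  Combining: m⁻¹·F⁻¹ = m⁻¹ · (kg·m²·s⁻⁴·A⁻²) = kg·m·s⁻⁴·A⁻².
Right side:
  F = C/V (capacitance = charge per voltage),
      = A·s/(kg·m²·s⁻³·A⁻¹) (substituting C and V),
      = kg⁻¹·m⁻²·s⁴·A².
  So F⁻¹ = kg·m²·s⁻⁴·A⁻².
  Ω = V/A (resistance = voltage per current),
      = kg·m²·s⁻³·A⁻².
  S = 1/Ω (conductance is reciprocal resistance),
      = kg⁻¹·m⁻²·s³·A².
  Combining: F⁻¹·m⁻¹·Ω·S = (kg·m²·s⁻⁴·A⁻²) · m⁻¹ · (kg·m²·s⁻³·A⁻²) · (kg⁻¹·m⁻²·s³·A²) = kg·m·s⁻⁴·A⁻².
Both reduce to kg·m·s⁻⁴·A⁻².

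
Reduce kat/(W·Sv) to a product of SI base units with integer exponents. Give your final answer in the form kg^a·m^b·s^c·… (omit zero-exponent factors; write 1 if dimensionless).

kat = mol/s = s⁻¹·mol (catalytic activity).
W = J/s (power = energy per time),
    = kg·m²·s⁻³.
So W⁻¹ = kg⁻¹·m⁻²·s³.
Sv = J/kg (equivalent dose = energy per mass),
    = m²·s⁻².
So Sv⁻¹ = m⁻²·s².
Combining: kat·W⁻¹·Sv⁻¹ = (s⁻¹·mol) · (kg⁻¹·m⁻²·s³) · (m⁻²·s²) = kg⁻¹·m⁻⁴·s⁴·mol.

kg⁻¹·m⁻⁴·s⁴·mol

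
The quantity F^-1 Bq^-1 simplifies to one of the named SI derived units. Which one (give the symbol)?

Ω

F = kg⁻¹·m⁻²·s⁴·A².
So F⁻¹ = kg·m²·s⁻⁴·A⁻².
Bq = s⁻¹.
So Bq⁻¹ = s.
Combining: F⁻¹·Bq⁻¹ = (kg·m²·s⁻⁴·A⁻²) · s = kg·m²·s⁻³·A⁻².
kg·m²·s⁻³·A⁻² is the base-SI form of the ohm.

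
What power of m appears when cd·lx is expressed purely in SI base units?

-2

lx = lm/m² (illuminance = luminous flux per area),
    = m⁻²·cd.
Combining: cd·lx = cd · (m⁻²·cd) = m⁻²·cd².
The exponent of m is -2.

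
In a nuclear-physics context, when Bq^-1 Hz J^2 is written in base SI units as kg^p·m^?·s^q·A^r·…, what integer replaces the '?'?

4

Bq = 1/s = s⁻¹ (activity is decays per second).
So Bq⁻¹ = s.
Hz = 1/s = s⁻¹ (frequency is cycles per second).
J = N·m (work = force × distance),
    = kg·m²·s⁻².
So J² = kg²·m⁴·s⁻⁴.
Combining: Bq⁻¹·Hz·J² = s · s⁻¹ · (kg²·m⁴·s⁻⁴) = kg²·m⁴·s⁻⁴.
The exponent of m is 4.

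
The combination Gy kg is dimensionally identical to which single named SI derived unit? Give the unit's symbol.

J

Gy = J/kg (absorbed dose = energy per mass),
    = m²·s⁻².
Combining: Gy·kg = (m²·s⁻²) · kg = kg·m²·s⁻².
kg·m²·s⁻² is the base-SI form of the joule.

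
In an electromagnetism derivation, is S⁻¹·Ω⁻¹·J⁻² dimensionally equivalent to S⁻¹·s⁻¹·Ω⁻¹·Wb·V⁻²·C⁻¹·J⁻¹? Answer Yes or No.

Yes

Left side:
  S = 1/Ω (conductance is reciprocal resistance),
      = kg⁻¹·m⁻²·s³·A².
  So S⁻¹ = kg·m²·s⁻³·A⁻².
  Ω = V/A (resistance = voltage per current),
      = kg·m²·s⁻³·A⁻².
  So Ω⁻¹ = kg⁻¹·m⁻²·s³·A².
  J = N·m (work = force × distance),
      = kg·m²·s⁻².
  So J⁻² = kg⁻²·m⁻⁴·s⁴.
  Combining: S⁻¹·Ω⁻¹·J⁻² = (kg·m²·s⁻³·A⁻²) · (kg⁻¹·m⁻²·s³·A²) · (kg⁻²·m⁻⁴·s⁴) = kg⁻²·m⁻⁴·s⁴.
Right side:
  S = kg⁻¹·m⁻²·s³·A².
  So S⁻¹ = kg·m²·s⁻³·A⁻².
  Ω = kg·m²·s⁻³·A⁻².
  So Ω⁻¹ = kg⁻¹·m⁻²·s³·A².
  Wb = kg·m²·s⁻²·A⁻¹.
  V = kg·m²·s⁻³·A⁻¹.
  So V⁻² = kg⁻²·m⁻⁴·s⁶·A².
  C = s·A.
  So C⁻¹ = s⁻¹·A⁻¹.
  J = kg·m²·s⁻².
  So J⁻¹ = kg⁻¹·m⁻²·s².
  Combining: S⁻¹·s⁻¹·Ω⁻¹·Wb·V⁻²·C⁻¹·J⁻¹ = (kg·m²·s⁻³·A⁻²) · s⁻¹ · (kg⁻¹·m⁻²·s³·A²) · (kg·m²·s⁻²·A⁻¹) · (kg⁻²·m⁻⁴·s⁶·A²) · (s⁻¹·A⁻¹) · (kg⁻¹·m⁻²·s²) = kg⁻²·m⁻⁴·s⁴.
Both reduce to kg⁻²·m⁻⁴·s⁴.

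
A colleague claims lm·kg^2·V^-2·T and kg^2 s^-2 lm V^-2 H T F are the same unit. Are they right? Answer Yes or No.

Yes

Left side:
  lm = cd.
  V = kg·m²·s⁻³·A⁻¹.
  So V⁻² = kg⁻²·m⁻⁴·s⁶·A².
  T = kg·s⁻²·A⁻¹.
  Combining: lm·kg²·V⁻²·T = cd · kg² · (kg⁻²·m⁻⁴·s⁶·A²) · (kg·s⁻²·A⁻¹) = kg·m⁻⁴·s⁴·A·cd.
Right side:
  lm = cd.
  V = kg·m²·s⁻³·A⁻¹.
  So V⁻² = kg⁻²·m⁻⁴·s⁶·A².
  H = kg·m²·s⁻²·A⁻².
  T = kg·s⁻²·A⁻¹.
  F = kg⁻¹·m⁻²·s⁴·A².
  Combining: kg²·s⁻²·lm·V⁻²·H·T·F = kg² · s⁻² · cd · (kg⁻²·m⁻⁴·s⁶·A²) · (kg·m²·s⁻²·A⁻²) · (kg·s⁻²·A⁻¹) · (kg⁻¹·m⁻²·s⁴·A²) = kg·m⁻⁴·s⁴·A·cd.
Both reduce to kg·m⁻⁴·s⁴·A·cd.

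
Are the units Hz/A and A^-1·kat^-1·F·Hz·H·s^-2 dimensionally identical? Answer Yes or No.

Left side:
  Hz = s⁻¹.
  Combining: Hz·A⁻¹ = s⁻¹ · A⁻¹ = s⁻¹·A⁻¹.
Right side:
  kat = mol/s = s⁻¹·mol (catalytic activity).
  So kat⁻¹ = s·mol⁻¹.
  F = C/V (capacitance = charge per voltage),
      = A·s/(kg·m²·s⁻³·A⁻¹) (substituting C and V),
      = kg⁻¹·m⁻²·s⁴·A².
  Hz = 1/s = s⁻¹ (frequency is cycles per second).
  H = Wb/A (inductance = flux per current),
      = kg·m²·s⁻²·A⁻².
  Combining: A⁻¹·kat⁻¹·F·Hz·H·s⁻² = A⁻¹ · (s·mol⁻¹) · (kg⁻¹·m⁻²·s⁴·A²) · s⁻¹ · (kg·m²·s⁻²·A⁻²) · s⁻² = A⁻¹·mol⁻¹.
Left is s⁻¹·A⁻¹; right is A⁻¹·mol⁻¹ — different.

No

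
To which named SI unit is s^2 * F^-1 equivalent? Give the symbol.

H

F = C/V (capacitance = charge per voltage),
    = A·s/(kg·m²·s⁻³·A⁻¹) (substituting C and V),
    = kg⁻¹·m⁻²·s⁴·A².
So F⁻¹ = kg·m²·s⁻⁴·A⁻².
Combining: s²·F⁻¹ = s² · (kg·m²·s⁻⁴·A⁻²) = kg·m²·s⁻²·A⁻².
kg·m²·s⁻²·A⁻² is the base-SI form of the henry.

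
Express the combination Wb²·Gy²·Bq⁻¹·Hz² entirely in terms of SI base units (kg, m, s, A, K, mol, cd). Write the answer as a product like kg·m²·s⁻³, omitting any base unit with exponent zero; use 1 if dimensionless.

Wb = V·s (flux: a volt is a weber per second),
    = kg·m²·s⁻²·A⁻¹.
So Wb² = kg²·m⁴·s⁻⁴·A⁻².
Gy = J/kg (absorbed dose = energy per mass),
    = m²·s⁻².
So Gy² = m⁴·s⁻⁴.
Bq = 1/s = s⁻¹ (activity is decays per second).
So Bq⁻¹ = s.
Hz = 1/s = s⁻¹ (frequency is cycles per second).
So Hz² = s⁻².
Combining: Wb²·Gy²·Bq⁻¹·Hz² = (kg²·m⁴·s⁻⁴·A⁻²) · (m⁴·s⁻⁴) · s · s⁻² = kg²·m⁸·s⁻⁹·A⁻².

kg²·m⁸·s⁻⁹·A⁻²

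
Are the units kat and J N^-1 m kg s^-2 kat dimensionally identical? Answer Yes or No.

Left side:
  kat = mol/s = s⁻¹·mol (catalytic activity).
Right side:
  J = kg·m²·s⁻².
  N = kg·m·s⁻².
  So N⁻¹ = kg⁻¹·m⁻¹·s².
  kat = s⁻¹·mol.
  Combining: J·N⁻¹·m·kg·s⁻²·kat = (kg·m²·s⁻²) · (kg⁻¹·m⁻¹·s²) · m · kg · s⁻² · (s⁻¹·mol) = kg·m²·s⁻³·mol.
Left is s⁻¹·mol; right is kg·m²·s⁻³·mol — different.

No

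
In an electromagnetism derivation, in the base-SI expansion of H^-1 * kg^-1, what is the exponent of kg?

H = Wb/A (inductance = flux per current),
    = kg·m²·s⁻²·A⁻².
So H⁻¹ = kg⁻¹·m⁻²·s²·A².
Combining: H⁻¹·kg⁻¹ = (kg⁻¹·m⁻²·s²·A²) · kg⁻¹ = kg⁻²·m⁻²·s²·A².
The exponent of kg is -2.

-2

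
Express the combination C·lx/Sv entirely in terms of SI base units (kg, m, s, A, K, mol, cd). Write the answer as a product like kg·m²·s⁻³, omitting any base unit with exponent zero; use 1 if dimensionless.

m⁻⁴·s³·A·cd

Sv = m²·s⁻².
So Sv⁻¹ = m⁻²·s².
C = s·A.
lx = m⁻²·cd.
Combining: Sv⁻¹·C·lx = (m⁻²·s²) · (s·A) · (m⁻²·cd) = m⁻⁴·s³·A·cd.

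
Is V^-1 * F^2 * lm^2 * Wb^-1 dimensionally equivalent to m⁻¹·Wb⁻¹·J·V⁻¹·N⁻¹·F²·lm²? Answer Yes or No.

Yes

Left side:
  V = W/A (potential = power per current),
      = kg·m²·s⁻³·A⁻¹.
  So V⁻¹ = kg⁻¹·m⁻²·s³·A.
  F = C/V (capacitance = charge per voltage),
      = A·s/(kg·m²·s⁻³·A⁻¹) (substituting C and V),
      = kg⁻¹·m⁻²·s⁴·A².
  So F² = kg⁻²·m⁻⁴·s⁸·A⁴.
  lm = cd·sr = cd (luminous flux; sr is dimensionless).
  So lm² = cd².
  Wb = V·s (flux: a volt is a weber per second),
      = kg·m²·s⁻²·A⁻¹.
  So Wb⁻¹ = kg⁻¹·m⁻²·s²·A.
  Combining: V⁻¹·F²·lm²·Wb⁻¹ = (kg⁻¹·m⁻²·s³·A) · (kg⁻²·m⁻⁴·s⁸·A⁴) · cd² · (kg⁻¹·m⁻²·s²·A) = kg⁻⁴·m⁻⁸·s¹³·A⁶·cd².
Right side:
  Wb = kg·m²·s⁻²·A⁻¹.
  So Wb⁻¹ = kg⁻¹·m⁻²·s²·A.
  J = kg·m²·s⁻².
  V = kg·m²·s⁻³·A⁻¹.
  So V⁻¹ = kg⁻¹·m⁻²·s³·A.
  N = kg·m·s⁻².
  So N⁻¹ = kg⁻¹·m⁻¹·s².
  F = kg⁻¹·m⁻²·s⁴·A².
  So F² = kg⁻²·m⁻⁴·s⁸·A⁴.
  lm = cd.
  So lm² = cd².
  Combining: m⁻¹·Wb⁻¹·J·V⁻¹·N⁻¹·F²·lm² = m⁻¹ · (kg⁻¹·m⁻²·s²·A) · (kg·m²·s⁻²) · (kg⁻¹·m⁻²·s³·A) · (kg⁻¹·m⁻¹·s²) · (kg⁻²·m⁻⁴·s⁸·A⁴) · cd² = kg⁻⁴·m⁻⁸·s¹³·A⁶·cd².
Both reduce to kg⁻⁴·m⁻⁸·s¹³·A⁶·cd².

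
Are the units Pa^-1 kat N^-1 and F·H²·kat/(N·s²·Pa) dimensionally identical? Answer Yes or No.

No

Left side:
  Pa = kg·m⁻¹·s⁻².
  So Pa⁻¹ = kg⁻¹·m·s².
  kat = s⁻¹·mol.
  N = kg·m·s⁻².
  So N⁻¹ = kg⁻¹·m⁻¹·s².
  Combining: Pa⁻¹·kat·N⁻¹ = (kg⁻¹·m·s²) · (s⁻¹·mol) · (kg⁻¹·m⁻¹·s²) = kg⁻²·s³·mol.
Right side:
  F = C/V (capacitance = charge per voltage),
      = A·s/(kg·m²·s⁻³·A⁻¹) (substituting C and V),
      = kg⁻¹·m⁻²·s⁴·A².
  N = kg·m/s² = kg·m·s⁻² (force = mass × acceleration).
  So N⁻¹ = kg⁻¹·m⁻¹·s².
  H = Wb/A (inductance = flux per current),
      = kg·m²·s⁻²·A⁻².
  So H² = kg²·m⁴·s⁻⁴·A⁻⁴.
  kat = mol/s = s⁻¹·mol (catalytic activity).
  Pa = N/m² (pressure = force per area),
      = kg·m⁻¹·s⁻².
  So Pa⁻¹ = kg⁻¹·m·s².
  Combining: F·N⁻¹·H²·kat·s⁻²·Pa⁻¹ = (kg⁻¹·m⁻²·s⁴·A²) · (kg⁻¹·m⁻¹·s²) · (kg²·m⁴·s⁻⁴·A⁻⁴) · (s⁻¹·mol) · s⁻² · (kg⁻¹·m·s²) = kg⁻¹·m²·s·A⁻²·mol.
Left is kg⁻²·s³·mol; right is kg⁻¹·m²·s·A⁻²·mol — different.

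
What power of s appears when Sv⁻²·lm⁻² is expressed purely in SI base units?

Sv = m²·s⁻².
So Sv⁻² = m⁻⁴·s⁴.
lm = cd.
So lm⁻² = cd⁻².
Combining: Sv⁻²·lm⁻² = (m⁻⁴·s⁴) · cd⁻² = m⁻⁴·s⁴·cd⁻².
The exponent of s is 4.

4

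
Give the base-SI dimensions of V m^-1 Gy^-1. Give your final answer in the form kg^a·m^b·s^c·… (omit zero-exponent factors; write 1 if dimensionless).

V = W/A (potential = power per current),
    = kg·m²·s⁻³·A⁻¹.
Gy = J/kg (absorbed dose = energy per mass),
    = m²·s⁻².
So Gy⁻¹ = m⁻²·s².
Combining: V·m⁻¹·Gy⁻¹ = (kg·m²·s⁻³·A⁻¹) · m⁻¹ · (m⁻²·s²) = kg·m⁻¹·s⁻¹·A⁻¹.

kg·m⁻¹·s⁻¹·A⁻¹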